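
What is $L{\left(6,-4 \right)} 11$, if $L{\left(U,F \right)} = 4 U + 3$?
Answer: $297$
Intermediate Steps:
$L{\left(U,F \right)} = 3 + 4 U$
$L{\left(6,-4 \right)} 11 = \left(3 + 4 \cdot 6\right) 11 = \left(3 + 24\right) 11 = 27 \cdot 11 = 297$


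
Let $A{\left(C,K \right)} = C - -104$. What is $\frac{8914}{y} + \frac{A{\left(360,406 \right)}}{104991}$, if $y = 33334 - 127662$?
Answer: $- \frac{446060791}{4951795524} \approx -0.090081$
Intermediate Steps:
$A{\left(C,K \right)} = 104 + C$ ($A{\left(C,K \right)} = C + 104 = 104 + C$)
$y = -94328$ ($y = 33334 - 127662 = -94328$)
$\frac{8914}{y} + \frac{A{\left(360,406 \right)}}{104991} = \frac{8914}{-94328} + \frac{104 + 360}{104991} = 8914 \left(- \frac{1}{94328}\right) + 464 \cdot \frac{1}{104991} = - \frac{4457}{47164} + \frac{464}{104991} = - \frac{446060791}{4951795524}$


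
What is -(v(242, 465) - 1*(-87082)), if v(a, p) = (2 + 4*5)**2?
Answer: -87566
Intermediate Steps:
v(a, p) = 484 (v(a, p) = (2 + 20)**2 = 22**2 = 484)
-(v(242, 465) - 1*(-87082)) = -(484 - 1*(-87082)) = -(484 + 87082) = -1*87566 = -87566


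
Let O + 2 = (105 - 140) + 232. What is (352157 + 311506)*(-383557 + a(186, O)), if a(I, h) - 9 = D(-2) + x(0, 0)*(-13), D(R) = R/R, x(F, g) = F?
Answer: -254545952661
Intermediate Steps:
O = 195 (O = -2 + ((105 - 140) + 232) = -2 + (-35 + 232) = -2 + 197 = 195)
D(R) = 1
a(I, h) = 10 (a(I, h) = 9 + (1 + 0*(-13)) = 9 + (1 + 0) = 9 + 1 = 10)
(352157 + 311506)*(-383557 + a(186, O)) = (352157 + 311506)*(-383557 + 10) = 663663*(-383547) = -254545952661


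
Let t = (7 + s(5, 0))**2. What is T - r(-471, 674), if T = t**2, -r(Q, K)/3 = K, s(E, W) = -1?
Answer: 3318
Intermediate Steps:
r(Q, K) = -3*K
t = 36 (t = (7 - 1)**2 = 6**2 = 36)
T = 1296 (T = 36**2 = 1296)
T - r(-471, 674) = 1296 - (-3)*674 = 1296 - 1*(-2022) = 1296 + 2022 = 3318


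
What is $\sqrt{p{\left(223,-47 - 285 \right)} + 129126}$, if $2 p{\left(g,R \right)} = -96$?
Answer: $3 \sqrt{14342} \approx 359.27$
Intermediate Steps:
$p{\left(g,R \right)} = -48$ ($p{\left(g,R \right)} = \frac{1}{2} \left(-96\right) = -48$)
$\sqrt{p{\left(223,-47 - 285 \right)} + 129126} = \sqrt{-48 + 129126} = \sqrt{129078} = 3 \sqrt{14342}$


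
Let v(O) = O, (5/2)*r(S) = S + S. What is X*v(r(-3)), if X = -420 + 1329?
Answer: -10908/5 ≈ -2181.6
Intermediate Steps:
r(S) = 4*S/5 (r(S) = 2*(S + S)/5 = 2*(2*S)/5 = 4*S/5)
X = 909
X*v(r(-3)) = 909*((⅘)*(-3)) = 909*(-12/5) = -10908/5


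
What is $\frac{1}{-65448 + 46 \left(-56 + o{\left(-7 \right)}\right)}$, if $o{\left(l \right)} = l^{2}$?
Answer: $- \frac{1}{65770} \approx -1.5204 \cdot 10^{-5}$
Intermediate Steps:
$\frac{1}{-65448 + 46 \left(-56 + o{\left(-7 \right)}\right)} = \frac{1}{-65448 + 46 \left(-56 + \left(-7\right)^{2}\right)} = \frac{1}{-65448 + 46 \left(-56 + 49\right)} = \frac{1}{-65448 + 46 \left(-7\right)} = \frac{1}{-65448 - 322} = \frac{1}{-65770} = - \frac{1}{65770}$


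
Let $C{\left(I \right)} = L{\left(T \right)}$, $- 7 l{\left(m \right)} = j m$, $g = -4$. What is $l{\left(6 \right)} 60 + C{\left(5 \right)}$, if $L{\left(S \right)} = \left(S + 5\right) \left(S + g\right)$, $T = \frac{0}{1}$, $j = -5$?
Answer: $\frac{1660}{7} \approx 237.14$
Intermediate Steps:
$l{\left(m \right)} = \frac{5 m}{7}$ ($l{\left(m \right)} = - \frac{\left(-5\right) m}{7} = \frac{5 m}{7}$)
$T = 0$ ($T = 0 \cdot 1 = 0$)
$L{\left(S \right)} = \left(-4 + S\right) \left(5 + S\right)$ ($L{\left(S \right)} = \left(S + 5\right) \left(S - 4\right) = \left(5 + S\right) \left(-4 + S\right) = \left(-4 + S\right) \left(5 + S\right)$)
$C{\left(I \right)} = -20$ ($C{\left(I \right)} = -20 + 0 + 0^{2} = -20 + 0 + 0 = -20$)
$l{\left(6 \right)} 60 + C{\left(5 \right)} = \frac{5}{7} \cdot 6 \cdot 60 - 20 = \frac{30}{7} \cdot 60 - 20 = \frac{1800}{7} - 20 = \frac{1660}{7}$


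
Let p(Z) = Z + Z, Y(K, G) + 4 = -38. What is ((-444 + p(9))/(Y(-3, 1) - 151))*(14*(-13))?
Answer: -77532/193 ≈ -401.72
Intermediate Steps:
Y(K, G) = -42 (Y(K, G) = -4 - 38 = -42)
p(Z) = 2*Z
((-444 + p(9))/(Y(-3, 1) - 151))*(14*(-13)) = ((-444 + 2*9)/(-42 - 151))*(14*(-13)) = ((-444 + 18)/(-193))*(-182) = -426*(-1/193)*(-182) = (426/193)*(-182) = -77532/193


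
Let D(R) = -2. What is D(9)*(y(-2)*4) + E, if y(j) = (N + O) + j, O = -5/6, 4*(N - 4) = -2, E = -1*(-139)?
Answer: 401/3 ≈ 133.67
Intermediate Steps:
E = 139
N = 7/2 (N = 4 + (¼)*(-2) = 4 - ½ = 7/2 ≈ 3.5000)
O = -⅚ (O = -5*⅙ = -⅚ ≈ -0.83333)
y(j) = 8/3 + j (y(j) = (7/2 - ⅚) + j = 8/3 + j)
D(9)*(y(-2)*4) + E = -2*(8/3 - 2)*4 + 139 = -4*4/3 + 139 = -2*8/3 + 139 = -16/3 + 139 = 401/3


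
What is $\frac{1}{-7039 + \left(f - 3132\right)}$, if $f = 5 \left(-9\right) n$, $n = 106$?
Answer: $- \frac{1}{14941} \approx -6.693 \cdot 10^{-5}$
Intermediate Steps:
$f = -4770$ ($f = 5 \left(-9\right) 106 = \left(-45\right) 106 = -4770$)
$\frac{1}{-7039 + \left(f - 3132\right)} = \frac{1}{-7039 - 7902} = \frac{1}{-14941} = - \frac{1}{14941}$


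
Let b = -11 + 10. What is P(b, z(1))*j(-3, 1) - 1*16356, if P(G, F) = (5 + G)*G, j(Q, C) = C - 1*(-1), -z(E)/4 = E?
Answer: -16364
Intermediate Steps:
b = -1
z(E) = -4*E
j(Q, C) = 1 + C (j(Q, C) = C + 1 = 1 + C)
P(G, F) = G*(5 + G)
P(b, z(1))*j(-3, 1) - 1*16356 = (-(5 - 1))*(1 + 1) - 1*16356 = -1*4*2 - 16356 = -4*2 - 16356 = -8 - 16356 = -16364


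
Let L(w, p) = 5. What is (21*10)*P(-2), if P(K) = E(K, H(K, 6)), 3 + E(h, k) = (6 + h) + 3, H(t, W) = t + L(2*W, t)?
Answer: 840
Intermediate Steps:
H(t, W) = 5 + t (H(t, W) = t + 5 = 5 + t)
E(h, k) = 6 + h (E(h, k) = -3 + ((6 + h) + 3) = -3 + (9 + h) = 6 + h)
P(K) = 6 + K
(21*10)*P(-2) = (21*10)*(6 - 2) = 210*4 = 840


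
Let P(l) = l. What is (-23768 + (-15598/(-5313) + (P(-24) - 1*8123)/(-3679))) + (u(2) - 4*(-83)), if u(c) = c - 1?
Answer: -41633835472/1776957 ≈ -23430.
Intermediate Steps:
u(c) = -1 + c
(-23768 + (-15598/(-5313) + (P(-24) - 1*8123)/(-3679))) + (u(2) - 4*(-83)) = (-23768 + (-15598/(-5313) + (-24 - 1*8123)/(-3679))) + ((-1 + 2) - 4*(-83)) = (-23768 + (-15598*(-1/5313) + (-24 - 8123)*(-1/3679))) + (1 + 332) = (-23768 + (1418/483 - 8147*(-1/3679))) + 333 = (-23768 + (1418/483 + 8147/3679)) + 333 = (-23768 + 9151823/1776957) + 333 = -42225562153/1776957 + 333 = -41633835472/1776957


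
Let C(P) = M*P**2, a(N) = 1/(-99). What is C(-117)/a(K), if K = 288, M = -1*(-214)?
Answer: -290015154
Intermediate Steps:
M = 214
a(N) = -1/99
C(P) = 214*P**2
C(-117)/a(K) = (214*(-117)**2)/(-1/99) = (214*13689)*(-99) = 2929446*(-99) = -290015154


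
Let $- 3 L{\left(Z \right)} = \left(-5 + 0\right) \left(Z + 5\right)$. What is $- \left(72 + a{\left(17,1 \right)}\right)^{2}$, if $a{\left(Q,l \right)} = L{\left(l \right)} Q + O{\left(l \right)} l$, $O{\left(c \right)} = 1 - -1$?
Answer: $-59536$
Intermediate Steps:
$L{\left(Z \right)} = \frac{25}{3} + \frac{5 Z}{3}$ ($L{\left(Z \right)} = - \frac{\left(-5 + 0\right) \left(Z + 5\right)}{3} = - \frac{\left(-5\right) \left(5 + Z\right)}{3} = - \frac{-25 - 5 Z}{3} = \frac{25}{3} + \frac{5 Z}{3}$)
$O{\left(c \right)} = 2$ ($O{\left(c \right)} = 1 + 1 = 2$)
$a{\left(Q,l \right)} = 2 l + Q \left(\frac{25}{3} + \frac{5 l}{3}\right)$ ($a{\left(Q,l \right)} = \left(\frac{25}{3} + \frac{5 l}{3}\right) Q + 2 l = Q \left(\frac{25}{3} + \frac{5 l}{3}\right) + 2 l = 2 l + Q \left(\frac{25}{3} + \frac{5 l}{3}\right)$)
$- \left(72 + a{\left(17,1 \right)}\right)^{2} = - \left(72 + \left(2 \cdot 1 + \frac{5}{3} \cdot 17 \left(5 + 1\right)\right)\right)^{2} = - \left(72 + \left(2 + \frac{5}{3} \cdot 17 \cdot 6\right)\right)^{2} = - \left(72 + \left(2 + 170\right)\right)^{2} = - \left(72 + 172\right)^{2} = - 244^{2} = \left(-1\right) 59536 = -59536$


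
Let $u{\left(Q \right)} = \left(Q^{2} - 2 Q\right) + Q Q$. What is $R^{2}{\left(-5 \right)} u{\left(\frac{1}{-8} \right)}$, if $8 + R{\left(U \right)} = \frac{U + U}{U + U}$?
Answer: $\frac{441}{32} \approx 13.781$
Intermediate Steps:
$R{\left(U \right)} = -7$ ($R{\left(U \right)} = -8 + \frac{U + U}{U + U} = -8 + \frac{2 U}{2 U} = -8 + 2 U \frac{1}{2 U} = -8 + 1 = -7$)
$u{\left(Q \right)} = - 2 Q + 2 Q^{2}$ ($u{\left(Q \right)} = \left(Q^{2} - 2 Q\right) + Q^{2} = - 2 Q + 2 Q^{2}$)
$R^{2}{\left(-5 \right)} u{\left(\frac{1}{-8} \right)} = \left(-7\right)^{2} \frac{2 \left(-1 + \frac{1}{-8}\right)}{-8} = 49 \cdot 2 \left(- \frac{1}{8}\right) \left(-1 - \frac{1}{8}\right) = 49 \cdot 2 \left(- \frac{1}{8}\right) \left(- \frac{9}{8}\right) = 49 \cdot \frac{9}{32} = \frac{441}{32}$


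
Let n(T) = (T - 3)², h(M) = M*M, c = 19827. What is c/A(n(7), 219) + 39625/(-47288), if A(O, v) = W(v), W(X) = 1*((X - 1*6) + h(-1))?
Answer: 464549713/5059816 ≈ 91.812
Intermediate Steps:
h(M) = M²
n(T) = (-3 + T)²
W(X) = -5 + X (W(X) = 1*((X - 1*6) + (-1)²) = 1*((X - 6) + 1) = 1*((-6 + X) + 1) = 1*(-5 + X) = -5 + X)
A(O, v) = -5 + v
c/A(n(7), 219) + 39625/(-47288) = 19827/(-5 + 219) + 39625/(-47288) = 19827/214 + 39625*(-1/47288) = 19827*(1/214) - 39625/47288 = 19827/214 - 39625/47288 = 464549713/5059816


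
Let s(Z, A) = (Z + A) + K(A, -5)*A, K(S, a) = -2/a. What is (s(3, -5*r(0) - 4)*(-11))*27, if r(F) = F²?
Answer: 3861/5 ≈ 772.20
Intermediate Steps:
s(Z, A) = Z + 7*A/5 (s(Z, A) = (Z + A) + (-2/(-5))*A = (A + Z) + (-2*(-⅕))*A = (A + Z) + 2*A/5 = Z + 7*A/5)
(s(3, -5*r(0) - 4)*(-11))*27 = ((3 + 7*(-5*0² - 4)/5)*(-11))*27 = ((3 + 7*(-5*0 - 4)/5)*(-11))*27 = ((3 + 7*(0 - 4)/5)*(-11))*27 = ((3 + (7/5)*(-4))*(-11))*27 = ((3 - 28/5)*(-11))*27 = -13/5*(-11)*27 = (143/5)*27 = 3861/5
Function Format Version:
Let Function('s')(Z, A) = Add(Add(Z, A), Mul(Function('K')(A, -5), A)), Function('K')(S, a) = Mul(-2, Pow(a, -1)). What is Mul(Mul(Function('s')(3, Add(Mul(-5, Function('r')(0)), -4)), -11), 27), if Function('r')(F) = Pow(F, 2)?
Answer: Rational(3861, 5) ≈ 772.20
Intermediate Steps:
Function('s')(Z, A) = Add(Z, Mul(Rational(7, 5), A)) (Function('s')(Z, A) = Add(Add(Z, A), Mul(Mul(-2, Pow(-5, -1)), A)) = Add(Add(A, Z), Mul(Mul(-2, Rational(-1, 5)), A)) = Add(Add(A, Z), Mul(Rational(2, 5), A)) = Add(Z, Mul(Rational(7, 5), A)))
Mul(Mul(Function('s')(3, Add(Mul(-5, Function('r')(0)), -4)), -11), 27) = Mul(Mul(Add(3, Mul(Rational(7, 5), Add(Mul(-5, Pow(0, 2)), -4))), -11), 27) = Mul(Mul(Add(3, Mul(Rational(7, 5), Add(Mul(-5, 0), -4))), -11), 27) = Mul(Mul(Add(3, Mul(Rational(7, 5), Add(0, -4))), -11), 27) = Mul(Mul(Add(3, Mul(Rational(7, 5), -4)), -11), 27) = Mul(Mul(Add(3, Rational(-28, 5)), -11), 27) = Mul(Mul(Rational(-13, 5), -11), 27) = Mul(Rational(143, 5), 27) = Rational(3861, 5)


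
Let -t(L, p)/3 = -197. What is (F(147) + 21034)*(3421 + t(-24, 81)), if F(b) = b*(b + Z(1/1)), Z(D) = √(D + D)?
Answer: 171083716 + 589764*√2 ≈ 1.7192e+8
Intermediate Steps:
t(L, p) = 591 (t(L, p) = -3*(-197) = 591)
Z(D) = √2*√D (Z(D) = √(2*D) = √2*√D)
F(b) = b*(b + √2) (F(b) = b*(b + √2*√(1/1)) = b*(b + √2*√1) = b*(b + √2*1) = b*(b + √2))
(F(147) + 21034)*(3421 + t(-24, 81)) = (147*(147 + √2) + 21034)*(3421 + 591) = ((21609 + 147*√2) + 21034)*4012 = (42643 + 147*√2)*4012 = 171083716 + 589764*√2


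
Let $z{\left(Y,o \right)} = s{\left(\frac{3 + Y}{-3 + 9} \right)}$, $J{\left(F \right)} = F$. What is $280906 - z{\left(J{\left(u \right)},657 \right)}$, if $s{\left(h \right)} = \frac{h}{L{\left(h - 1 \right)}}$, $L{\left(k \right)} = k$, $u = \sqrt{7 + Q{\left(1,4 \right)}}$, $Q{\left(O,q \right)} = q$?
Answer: $280896 - 3 \sqrt{11} \approx 2.8089 \cdot 10^{5}$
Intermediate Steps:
$u = \sqrt{11}$ ($u = \sqrt{7 + 4} = \sqrt{11} \approx 3.3166$)
$s{\left(h \right)} = \frac{h}{-1 + h}$ ($s{\left(h \right)} = \frac{h}{h - 1} = \frac{h}{-1 + h}$)
$z{\left(Y,o \right)} = \frac{\frac{1}{2} + \frac{Y}{6}}{- \frac{1}{2} + \frac{Y}{6}}$ ($z{\left(Y,o \right)} = \frac{\left(3 + Y\right) \frac{1}{-3 + 9}}{-1 + \frac{3 + Y}{-3 + 9}} = \frac{\left(3 + Y\right) \frac{1}{6}}{-1 + \frac{3 + Y}{6}} = \frac{\left(3 + Y\right) \frac{1}{6}}{-1 + \left(3 + Y\right) \frac{1}{6}} = \frac{\frac{1}{2} + \frac{Y}{6}}{-1 + \left(\frac{1}{2} + \frac{Y}{6}\right)} = \frac{\frac{1}{2} + \frac{Y}{6}}{- \frac{1}{2} + \frac{Y}{6}}$)
$280906 - z{\left(J{\left(u \right)},657 \right)} = 280906 - \frac{3 + \sqrt{11}}{-3 + \sqrt{11}}$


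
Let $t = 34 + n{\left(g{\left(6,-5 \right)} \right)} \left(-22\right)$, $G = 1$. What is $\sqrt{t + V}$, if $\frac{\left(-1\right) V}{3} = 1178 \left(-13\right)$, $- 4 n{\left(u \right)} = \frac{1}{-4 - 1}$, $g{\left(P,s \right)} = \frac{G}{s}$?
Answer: $\frac{\sqrt{4597490}}{10} \approx 214.42$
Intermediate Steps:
$g{\left(P,s \right)} = \frac{1}{s}$ ($g{\left(P,s \right)} = 1 \frac{1}{s} = \frac{1}{s}$)
$n{\left(u \right)} = \frac{1}{20}$ ($n{\left(u \right)} = - \frac{1}{4 \left(-4 - 1\right)} = - \frac{1}{4 \left(-5\right)} = \left(- \frac{1}{4}\right) \left(- \frac{1}{5}\right) = \frac{1}{20}$)
$V = 45942$ ($V = - 3 \cdot 1178 \left(-13\right) = \left(-3\right) \left(-15314\right) = 45942$)
$t = \frac{329}{10}$ ($t = 34 + \frac{1}{20} \left(-22\right) = 34 - \frac{11}{10} = \frac{329}{10} \approx 32.9$)
$\sqrt{t + V} = \sqrt{\frac{329}{10} + 45942} = \sqrt{\frac{459749}{10}} = \frac{\sqrt{4597490}}{10}$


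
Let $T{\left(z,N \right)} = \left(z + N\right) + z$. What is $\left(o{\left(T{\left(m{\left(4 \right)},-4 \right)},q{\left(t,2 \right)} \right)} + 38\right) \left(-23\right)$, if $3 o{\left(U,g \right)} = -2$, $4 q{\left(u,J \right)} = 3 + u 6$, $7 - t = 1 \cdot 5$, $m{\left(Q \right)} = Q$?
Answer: $- \frac{2576}{3} \approx -858.67$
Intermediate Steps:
$T{\left(z,N \right)} = N + 2 z$ ($T{\left(z,N \right)} = \left(N + z\right) + z = N + 2 z$)
$t = 2$ ($t = 7 - 1 \cdot 5 = 7 - 5 = 2$)
$q{\left(u,J \right)} = \frac{3}{4} + \frac{3 u}{2}$ ($q{\left(u,J \right)} = \frac{3 + u 6}{4} = \frac{3 + 6 u}{4} = \frac{3}{4} + \frac{3 u}{2}$)
$o{\left(U,g \right)} = - \frac{2}{3}$ ($o{\left(U,g \right)} = \frac{1}{3} \left(-2\right) = - \frac{2}{3}$)
$\left(o{\left(T{\left(m{\left(4 \right)},-4 \right)},q{\left(t,2 \right)} \right)} + 38\right) \left(-23\right) = \left(- \frac{2}{3} + 38\right) \left(-23\right) = \frac{112}{3} \left(-23\right) = - \frac{2576}{3}$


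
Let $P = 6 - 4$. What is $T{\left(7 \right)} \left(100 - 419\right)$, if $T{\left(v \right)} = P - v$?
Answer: $1595$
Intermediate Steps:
$P = 2$
$T{\left(v \right)} = 2 - v$
$T{\left(7 \right)} \left(100 - 419\right) = \left(2 - 7\right) \left(100 - 419\right) = \left(2 - 7\right) \left(-319\right) = \left(-5\right) \left(-319\right) = 1595$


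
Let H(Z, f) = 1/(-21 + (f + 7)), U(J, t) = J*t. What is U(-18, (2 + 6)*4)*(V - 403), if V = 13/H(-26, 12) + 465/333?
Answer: 9113088/37 ≈ 2.4630e+5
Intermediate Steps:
H(Z, f) = 1/(-14 + f) (H(Z, f) = 1/(-21 + (7 + f)) = 1/(-14 + f))
V = -2731/111 (V = 13/(1/(-14 + 12)) + 465/333 = 13/(1/(-2)) + 465*(1/333) = 13/(-½) + 155/111 = 13*(-2) + 155/111 = -26 + 155/111 = -2731/111 ≈ -24.604)
U(-18, (2 + 6)*4)*(V - 403) = (-18*(2 + 6)*4)*(-2731/111 - 403) = -144*4*(-47464/111) = -18*32*(-47464/111) = -576*(-47464/111) = 9113088/37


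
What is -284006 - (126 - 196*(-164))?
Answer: -316276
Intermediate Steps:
-284006 - (126 - 196*(-164)) = -284006 - (126 + 32144) = -284006 - 1*32270 = -284006 - 32270 = -316276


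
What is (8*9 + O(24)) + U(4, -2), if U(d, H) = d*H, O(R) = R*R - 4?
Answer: 636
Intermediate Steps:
O(R) = -4 + R² (O(R) = R² - 4 = -4 + R²)
U(d, H) = H*d
(8*9 + O(24)) + U(4, -2) = (8*9 + (-4 + 24²)) - 2*4 = (72 + (-4 + 576)) - 8 = (72 + 572) - 8 = 644 - 8 = 636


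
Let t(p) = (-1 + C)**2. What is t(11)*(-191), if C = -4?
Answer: -4775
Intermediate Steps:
t(p) = 25 (t(p) = (-1 - 4)**2 = (-5)**2 = 25)
t(11)*(-191) = 25*(-191) = -4775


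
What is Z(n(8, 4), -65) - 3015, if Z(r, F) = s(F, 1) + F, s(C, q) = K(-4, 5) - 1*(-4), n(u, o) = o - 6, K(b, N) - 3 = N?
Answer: -3068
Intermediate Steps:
K(b, N) = 3 + N
n(u, o) = -6 + o
s(C, q) = 12 (s(C, q) = (3 + 5) - 1*(-4) = 8 + 4 = 12)
Z(r, F) = 12 + F
Z(n(8, 4), -65) - 3015 = (12 - 65) - 3015 = -53 - 3015 = -3068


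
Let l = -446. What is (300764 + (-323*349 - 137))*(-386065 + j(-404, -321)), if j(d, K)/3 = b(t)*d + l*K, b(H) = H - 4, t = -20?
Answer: 13626695900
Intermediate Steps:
b(H) = -4 + H
j(d, K) = -1338*K - 72*d (j(d, K) = 3*((-4 - 20)*d - 446*K) = 3*(-24*d - 446*K) = 3*(-446*K - 24*d) = -1338*K - 72*d)
(300764 + (-323*349 - 137))*(-386065 + j(-404, -321)) = (300764 + (-323*349 - 137))*(-386065 + (-1338*(-321) - 72*(-404))) = (300764 + (-112727 - 137))*(-386065 + (429498 + 29088)) = (300764 - 112864)*(-386065 + 458586) = 187900*72521 = 13626695900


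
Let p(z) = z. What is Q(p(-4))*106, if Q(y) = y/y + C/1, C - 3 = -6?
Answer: -212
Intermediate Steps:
C = -3 (C = 3 - 6 = -3)
Q(y) = -2 (Q(y) = y/y - 3/1 = 1 - 3*1 = 1 - 3 = -2)
Q(p(-4))*106 = -2*106 = -212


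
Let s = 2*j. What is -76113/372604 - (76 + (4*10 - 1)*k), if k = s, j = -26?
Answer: 727246895/372604 ≈ 1951.8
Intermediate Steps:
s = -52 (s = 2*(-26) = -52)
k = -52
-76113/372604 - (76 + (4*10 - 1)*k) = -76113/372604 - (76 + (4*10 - 1)*(-52)) = -76113*1/372604 - (76 + (40 - 1)*(-52)) = -76113/372604 - (76 + 39*(-52)) = -76113/372604 - (76 - 2028) = -76113/372604 - 1*(-1952) = -76113/372604 + 1952 = 727246895/372604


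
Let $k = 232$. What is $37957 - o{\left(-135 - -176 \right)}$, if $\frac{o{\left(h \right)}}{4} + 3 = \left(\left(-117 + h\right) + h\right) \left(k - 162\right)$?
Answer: $47769$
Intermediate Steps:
$o{\left(h \right)} = -32772 + 560 h$ ($o{\left(h \right)} = -12 + 4 \left(\left(-117 + h\right) + h\right) \left(232 - 162\right) = -12 + 4 \left(-117 + 2 h\right) 70 = -12 + 4 \left(-8190 + 140 h\right) = -12 + \left(-32760 + 560 h\right) = -32772 + 560 h$)
$37957 - o{\left(-135 - -176 \right)} = 37957 - \left(-32772 + 560 \left(-135 - -176\right)\right) = 37957 - \left(-32772 + 560 \left(-135 + 176\right)\right) = 37957 - \left(-32772 + 560 \cdot 41\right) = 37957 - \left(-32772 + 22960\right) = 37957 - -9812 = 37957 + 9812 = 47769$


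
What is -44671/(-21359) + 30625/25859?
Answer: 58363444/17816851 ≈ 3.2757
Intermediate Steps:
-44671/(-21359) + 30625/25859 = -44671*(-1/21359) + 30625*(1/25859) = 1441/689 + 30625/25859 = 58363444/17816851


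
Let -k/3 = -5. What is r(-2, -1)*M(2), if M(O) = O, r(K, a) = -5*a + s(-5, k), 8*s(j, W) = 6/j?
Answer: 97/10 ≈ 9.7000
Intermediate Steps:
k = 15 (k = -3*(-5) = 15)
s(j, W) = 3/(4*j) (s(j, W) = (6/j)/8 = 3/(4*j))
r(K, a) = -3/20 - 5*a (r(K, a) = -5*a + (¾)/(-5) = -5*a + (¾)*(-⅕) = -5*a - 3/20 = -3/20 - 5*a)
r(-2, -1)*M(2) = (-3/20 - 5*(-1))*2 = (-3/20 + 5)*2 = (97/20)*2 = 97/10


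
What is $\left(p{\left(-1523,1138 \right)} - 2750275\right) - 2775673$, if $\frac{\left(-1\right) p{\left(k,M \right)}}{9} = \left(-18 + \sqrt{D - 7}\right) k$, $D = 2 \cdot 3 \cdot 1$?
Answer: $-5772674 + 13707 i \approx -5.7727 \cdot 10^{6} + 13707.0 i$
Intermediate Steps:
$D = 6$ ($D = 6 \cdot 1 = 6$)
$p{\left(k,M \right)} = - 9 k \left(-18 + i\right)$ ($p{\left(k,M \right)} = - 9 \left(-18 + \sqrt{6 - 7}\right) k = - 9 \left(-18 + \sqrt{-1}\right) k = - 9 \left(-18 + i\right) k = - 9 k \left(-18 + i\right)$)
$\left(p{\left(-1523,1138 \right)} - 2750275\right) - 2775673 = \left(9 \left(-1523\right) \left(18 - i\right) - 2750275\right) - 2775673 = \left(\left(-246726 + 13707 i\right) - 2750275\right) - 2775673 = \left(-2997001 + 13707 i\right) - 2775673 = -5772674 + 13707 i$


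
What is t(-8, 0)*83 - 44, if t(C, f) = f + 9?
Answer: 703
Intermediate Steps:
t(C, f) = 9 + f
t(-8, 0)*83 - 44 = (9 + 0)*83 - 44 = 9*83 - 44 = 747 - 44 = 703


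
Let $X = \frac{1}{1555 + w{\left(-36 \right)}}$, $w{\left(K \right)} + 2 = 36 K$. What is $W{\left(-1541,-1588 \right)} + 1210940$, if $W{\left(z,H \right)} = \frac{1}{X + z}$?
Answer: $\frac{479575833583}{396036} \approx 1.2109 \cdot 10^{6}$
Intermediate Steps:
$w{\left(K \right)} = -2 + 36 K$
$X = \frac{1}{257}$ ($X = \frac{1}{1555 + \left(-2 + 36 \left(-36\right)\right)} = \frac{1}{1555 - 1298} = \frac{1}{257} \approx 0.0038911$)
$W{\left(z,H \right)} = \frac{1}{\frac{1}{257} + z}$
$W{\left(-1541,-1588 \right)} + 1210940 = \frac{257}{1 + 257 \left(-1541\right)} + 1210940 = \frac{257}{1 - 396037} + 1210940 = \frac{257}{-396036} + 1210940 = 257 \left(- \frac{1}{396036}\right) + 1210940 = - \frac{257}{396036} + 1210940 = \frac{479575833583}{396036}$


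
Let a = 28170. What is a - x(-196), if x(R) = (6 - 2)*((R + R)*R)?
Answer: -279158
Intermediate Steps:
x(R) = 8*R² (x(R) = 4*((2*R)*R) = 4*(2*R²) = 8*R²)
a - x(-196) = 28170 - 8*(-196)² = 28170 - 8*38416 = 28170 - 1*307328 = 28170 - 307328 = -279158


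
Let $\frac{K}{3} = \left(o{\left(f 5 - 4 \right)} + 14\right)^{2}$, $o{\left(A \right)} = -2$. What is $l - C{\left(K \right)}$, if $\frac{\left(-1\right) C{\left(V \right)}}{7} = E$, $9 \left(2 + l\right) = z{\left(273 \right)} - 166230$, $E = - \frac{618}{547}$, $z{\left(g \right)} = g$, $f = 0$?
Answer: $- \frac{30275753}{1641} \approx -18450.0$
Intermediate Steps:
$K = 432$ ($K = 3 \left(-2 + 14\right)^{2} = 3 \cdot 12^{2} = 3 \cdot 144 = 432$)
$E = - \frac{618}{547}$ ($E = \left(-618\right) \frac{1}{547} = - \frac{618}{547} \approx -1.1298$)
$l = - \frac{55325}{3}$ ($l = -2 + \frac{273 - 166230}{9} = -2 + \frac{1}{9} \left(-165957\right) = -2 - \frac{55319}{3} = - \frac{55325}{3} \approx -18442.0$)
$C{\left(V \right)} = \frac{4326}{547}$ ($C{\left(V \right)} = \left(-7\right) \left(- \frac{618}{547}\right) = \frac{4326}{547}$)
$l - C{\left(K \right)} = - \frac{55325}{3} - \frac{4326}{547} = - \frac{30275753}{1641}$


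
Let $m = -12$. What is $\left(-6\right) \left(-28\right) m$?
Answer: $-2016$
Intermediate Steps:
$\left(-6\right) \left(-28\right) m = \left(-6\right) \left(-28\right) \left(-12\right) = 168 \left(-12\right) = -2016$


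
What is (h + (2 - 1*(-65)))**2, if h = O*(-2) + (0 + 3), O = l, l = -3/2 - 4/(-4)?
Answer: 5041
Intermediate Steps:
l = -1/2 (l = -3*1/2 - 4*(-1/4) = -3/2 + 1 = -1/2 ≈ -0.50000)
O = -1/2 ≈ -0.50000
h = 4 (h = -1/2*(-2) + (0 + 3) = 1 + 3 = 4)
(h + (2 - 1*(-65)))**2 = (4 + (2 - 1*(-65)))**2 = (4 + (2 + 65))**2 = (4 + 67)**2 = 71**2 = 5041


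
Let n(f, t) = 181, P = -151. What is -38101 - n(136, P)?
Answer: -38282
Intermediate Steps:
-38101 - n(136, P) = -38101 - 1*181 = -38101 - 181 = -38282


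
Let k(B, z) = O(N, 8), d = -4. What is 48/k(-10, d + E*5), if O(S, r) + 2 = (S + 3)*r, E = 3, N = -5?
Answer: -8/3 ≈ -2.6667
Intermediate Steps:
O(S, r) = -2 + r*(3 + S) (O(S, r) = -2 + (S + 3)*r = -2 + (3 + S)*r = -2 + r*(3 + S))
k(B, z) = -18 (k(B, z) = -2 + 3*8 - 5*8 = -2 + 24 - 40 = -18)
48/k(-10, d + E*5) = 48/(-18) = -1/18*48 = -8/3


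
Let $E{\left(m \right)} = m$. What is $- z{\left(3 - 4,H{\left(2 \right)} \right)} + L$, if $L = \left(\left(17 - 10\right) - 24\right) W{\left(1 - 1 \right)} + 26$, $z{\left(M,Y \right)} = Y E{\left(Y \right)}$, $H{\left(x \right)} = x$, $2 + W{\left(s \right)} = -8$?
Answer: $192$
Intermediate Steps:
$W{\left(s \right)} = -10$ ($W{\left(s \right)} = -2 - 8 = -10$)
$z{\left(M,Y \right)} = Y^{2}$ ($z{\left(M,Y \right)} = Y Y = Y^{2}$)
$L = 196$ ($L = \left(\left(17 - 10\right) - 24\right) \left(-10\right) + 26 = \left(7 - 24\right) \left(-10\right) + 26 = \left(-17\right) \left(-10\right) + 26 = 170 + 26 = 196$)
$- z{\left(3 - 4,H{\left(2 \right)} \right)} + L = - 2^{2} + 196 = \left(-1\right) 4 + 196 = -4 + 196 = 192$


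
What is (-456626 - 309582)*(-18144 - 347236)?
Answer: 279957079040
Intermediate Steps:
(-456626 - 309582)*(-18144 - 347236) = -766208*(-365380) = 279957079040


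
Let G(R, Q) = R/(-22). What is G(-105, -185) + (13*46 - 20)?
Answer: 12821/22 ≈ 582.77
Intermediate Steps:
G(R, Q) = -R/22 (G(R, Q) = R*(-1/22) = -R/22)
G(-105, -185) + (13*46 - 20) = -1/22*(-105) + (13*46 - 20) = 105/22 + (598 - 20) = 105/22 + 578 = 12821/22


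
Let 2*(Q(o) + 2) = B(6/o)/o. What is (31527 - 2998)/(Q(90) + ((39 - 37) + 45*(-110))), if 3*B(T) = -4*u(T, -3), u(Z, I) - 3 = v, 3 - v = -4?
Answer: -770283/133652 ≈ -5.7634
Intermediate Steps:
v = 7 (v = 3 - 1*(-4) = 3 + 4 = 7)
u(Z, I) = 10 (u(Z, I) = 3 + 7 = 10)
B(T) = -40/3 (B(T) = (-4*10)/3 = (1/3)*(-40) = -40/3)
Q(o) = -2 - 20/(3*o) (Q(o) = -2 + (-40/(3*o))/2 = -2 - 20/(3*o))
(31527 - 2998)/(Q(90) + ((39 - 37) + 45*(-110))) = (31527 - 2998)/((-2 - 20/3/90) + ((39 - 37) + 45*(-110))) = 28529/((-2 - 20/3*1/90) + (2 - 4950)) = 28529/((-2 - 2/27) - 4948) = 28529/(-56/27 - 4948) = 28529/(-133652/27) = 28529*(-27/133652) = -770283/133652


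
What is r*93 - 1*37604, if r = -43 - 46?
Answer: -45881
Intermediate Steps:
r = -89
r*93 - 1*37604 = -89*93 - 1*37604 = -8277 - 37604 = -45881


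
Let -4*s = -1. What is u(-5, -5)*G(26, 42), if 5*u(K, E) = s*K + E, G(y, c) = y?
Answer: -65/2 ≈ -32.500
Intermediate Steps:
s = ¼ (s = -¼*(-1) = ¼ ≈ 0.25000)
u(K, E) = E/5 + K/20 (u(K, E) = (K/4 + E)/5 = (E + K/4)/5 = E/5 + K/20)
u(-5, -5)*G(26, 42) = ((⅕)*(-5) + (1/20)*(-5))*26 = (-1 - ¼)*26 = -5/4*26 = -65/2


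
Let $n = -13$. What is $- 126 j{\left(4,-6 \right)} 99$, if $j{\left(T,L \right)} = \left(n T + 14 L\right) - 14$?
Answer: $1871100$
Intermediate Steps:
$j{\left(T,L \right)} = -14 - 13 T + 14 L$ ($j{\left(T,L \right)} = \left(- 13 T + 14 L\right) - 14 = -14 - 13 T + 14 L$)
$- 126 j{\left(4,-6 \right)} 99 = - 126 \left(-14 - 52 + 14 \left(-6\right)\right) 99 = - 126 \left(-14 - 52 - 84\right) 99 = \left(-126\right) \left(-150\right) 99 = 18900 \cdot 99 = 1871100$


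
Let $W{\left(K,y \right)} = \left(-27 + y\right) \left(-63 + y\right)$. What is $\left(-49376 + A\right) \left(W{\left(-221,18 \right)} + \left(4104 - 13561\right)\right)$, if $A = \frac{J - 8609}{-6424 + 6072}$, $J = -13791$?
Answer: $\frac{4910130672}{11} \approx 4.4638 \cdot 10^{8}$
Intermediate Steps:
$A = \frac{700}{11}$ ($A = \frac{-13791 - 8609}{-6424 + 6072} = - \frac{22400}{-352} = \left(-22400\right) \left(- \frac{1}{352}\right) = \frac{700}{11} \approx 63.636$)
$W{\left(K,y \right)} = \left(-63 + y\right) \left(-27 + y\right)$
$\left(-49376 + A\right) \left(W{\left(-221,18 \right)} + \left(4104 - 13561\right)\right) = \left(-49376 + \frac{700}{11}\right) \left(\left(1701 + 18^{2} - 1620\right) + \left(4104 - 13561\right)\right) = - \frac{542436 \left(\left(1701 + 324 - 1620\right) + \left(4104 - 13561\right)\right)}{11} = - \frac{542436 \left(405 - 9457\right)}{11} = \left(- \frac{542436}{11}\right) \left(-9052\right) = \frac{4910130672}{11}$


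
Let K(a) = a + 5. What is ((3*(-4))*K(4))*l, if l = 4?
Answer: -432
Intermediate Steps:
K(a) = 5 + a
((3*(-4))*K(4))*l = ((3*(-4))*(5 + 4))*4 = -12*9*4 = -108*4 = -432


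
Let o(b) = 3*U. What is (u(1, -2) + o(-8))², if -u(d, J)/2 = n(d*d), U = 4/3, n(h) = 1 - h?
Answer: 16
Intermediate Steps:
U = 4/3 (U = 4*(⅓) = 4/3 ≈ 1.3333)
u(d, J) = -2 + 2*d² (u(d, J) = -2*(1 - d*d) = -2*(1 - d²) = -2 + 2*d²)
o(b) = 4 (o(b) = 3*(4/3) = 4)
(u(1, -2) + o(-8))² = ((-2 + 2*1²) + 4)² = ((-2 + 2*1) + 4)² = ((-2 + 2) + 4)² = (0 + 4)² = 4² = 16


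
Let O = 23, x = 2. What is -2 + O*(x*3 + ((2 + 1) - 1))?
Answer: 182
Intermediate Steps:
-2 + O*(x*3 + ((2 + 1) - 1)) = -2 + 23*(2*3 + ((2 + 1) - 1)) = -2 + 23*(6 + (3 - 1)) = -2 + 23*(6 + 2) = -2 + 23*8 = -2 + 184 = 182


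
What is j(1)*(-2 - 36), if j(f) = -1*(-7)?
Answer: -266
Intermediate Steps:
j(f) = 7
j(1)*(-2 - 36) = 7*(-2 - 36) = 7*(-38) = -266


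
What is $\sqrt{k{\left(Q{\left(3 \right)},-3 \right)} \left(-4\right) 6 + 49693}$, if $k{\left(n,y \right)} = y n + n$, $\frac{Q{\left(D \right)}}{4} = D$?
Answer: $\sqrt{50269} \approx 224.21$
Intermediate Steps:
$Q{\left(D \right)} = 4 D$
$k{\left(n,y \right)} = n + n y$ ($k{\left(n,y \right)} = n y + n = n + n y$)
$\sqrt{k{\left(Q{\left(3 \right)},-3 \right)} \left(-4\right) 6 + 49693} = \sqrt{4 \cdot 3 \left(1 - 3\right) \left(-4\right) 6 + 49693} = \sqrt{12 \left(-2\right) \left(-4\right) 6 + 49693} = \sqrt{\left(-24\right) \left(-4\right) 6 + 49693} = \sqrt{96 \cdot 6 + 49693} = \sqrt{576 + 49693} = \sqrt{50269}$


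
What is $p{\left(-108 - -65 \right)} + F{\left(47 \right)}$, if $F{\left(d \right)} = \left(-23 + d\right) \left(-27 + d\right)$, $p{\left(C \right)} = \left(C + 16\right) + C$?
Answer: $410$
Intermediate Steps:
$p{\left(C \right)} = 16 + 2 C$ ($p{\left(C \right)} = \left(16 + C\right) + C = 16 + 2 C$)
$F{\left(d \right)} = \left(-27 + d\right) \left(-23 + d\right)$
$p{\left(-108 - -65 \right)} + F{\left(47 \right)} = \left(16 + 2 \left(-108 - -65\right)\right) + \left(621 + 47^{2} - 2350\right) = \left(16 + 2 \left(-108 + 65\right)\right) + \left(621 + 2209 - 2350\right) = \left(16 + 2 \left(-43\right)\right) + 480 = \left(16 - 86\right) + 480 = -70 + 480 = 410$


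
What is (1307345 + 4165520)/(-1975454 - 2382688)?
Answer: -5472865/4358142 ≈ -1.2558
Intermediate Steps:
(1307345 + 4165520)/(-1975454 - 2382688) = 5472865/(-4358142) = 5472865*(-1/4358142) = -5472865/4358142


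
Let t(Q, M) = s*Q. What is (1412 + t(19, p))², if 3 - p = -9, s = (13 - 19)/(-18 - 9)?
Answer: 162460516/81 ≈ 2.0057e+6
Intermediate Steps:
s = 2/9 (s = -6/(-27) = -6*(-1/27) = 2/9 ≈ 0.22222)
p = 12 (p = 3 - 1*(-9) = 3 + 9 = 12)
t(Q, M) = 2*Q/9
(1412 + t(19, p))² = (1412 + (2/9)*19)² = (1412 + 38/9)² = (12746/9)² = 162460516/81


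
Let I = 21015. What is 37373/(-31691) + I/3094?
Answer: 550354303/98051954 ≈ 5.6129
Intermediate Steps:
37373/(-31691) + I/3094 = 37373/(-31691) + 21015/3094 = 37373*(-1/31691) + 21015*(1/3094) = -37373/31691 + 21015/3094 = 550354303/98051954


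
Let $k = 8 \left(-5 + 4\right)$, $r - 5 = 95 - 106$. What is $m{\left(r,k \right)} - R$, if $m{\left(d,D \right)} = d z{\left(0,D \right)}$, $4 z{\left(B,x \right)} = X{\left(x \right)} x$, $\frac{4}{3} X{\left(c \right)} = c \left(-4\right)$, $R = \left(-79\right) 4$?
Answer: $604$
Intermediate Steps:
$r = -6$ ($r = 5 + \left(95 - 106\right) = 5 - 11 = -6$)
$k = -8$ ($k = 8 \left(-1\right) = -8$)
$R = -316$
$X{\left(c \right)} = - 3 c$ ($X{\left(c \right)} = \frac{3 c \left(-4\right)}{4} = \frac{3 \left(- 4 c\right)}{4} = - 3 c$)
$z{\left(B,x \right)} = - \frac{3 x^{2}}{4}$ ($z{\left(B,x \right)} = \frac{- 3 x x}{4} = \frac{\left(-3\right) x^{2}}{4} = - \frac{3 x^{2}}{4}$)
$m{\left(d,D \right)} = - \frac{3 d D^{2}}{4}$ ($m{\left(d,D \right)} = d \left(- \frac{3 D^{2}}{4}\right) = - \frac{3 d D^{2}}{4}$)
$m{\left(r,k \right)} - R = \left(- \frac{3}{4}\right) \left(-6\right) \left(-8\right)^{2} - -316 = \left(- \frac{3}{4}\right) \left(-6\right) 64 + 316 = 288 + 316 = 604$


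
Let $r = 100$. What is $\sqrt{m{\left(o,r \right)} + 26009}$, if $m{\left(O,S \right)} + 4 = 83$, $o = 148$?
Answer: $2 \sqrt{6522} \approx 161.52$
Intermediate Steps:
$m{\left(O,S \right)} = 79$ ($m{\left(O,S \right)} = -4 + 83 = 79$)
$\sqrt{m{\left(o,r \right)} + 26009} = \sqrt{79 + 26009} = \sqrt{26088} = 2 \sqrt{6522}$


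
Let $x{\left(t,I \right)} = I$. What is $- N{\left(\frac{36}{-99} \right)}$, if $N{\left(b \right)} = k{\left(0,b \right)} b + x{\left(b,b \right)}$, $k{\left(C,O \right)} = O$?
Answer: $\frac{28}{121} \approx 0.23141$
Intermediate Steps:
$N{\left(b \right)} = b + b^{2}$ ($N{\left(b \right)} = b b + b = b^{2} + b = b + b^{2}$)
$- N{\left(\frac{36}{-99} \right)} = - \frac{36}{-99} \left(1 + \frac{36}{-99}\right) = - 36 \left(- \frac{1}{99}\right) \left(1 + 36 \left(- \frac{1}{99}\right)\right) = - \frac{\left(-4\right) \left(1 - \frac{4}{11}\right)}{11} = - \frac{\left(-4\right) 7}{11 \cdot 11} = \left(-1\right) \left(- \frac{28}{121}\right) = \frac{28}{121}$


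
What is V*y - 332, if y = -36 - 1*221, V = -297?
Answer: 75997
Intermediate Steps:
y = -257 (y = -36 - 221 = -257)
V*y - 332 = -297*(-257) - 332 = 76329 - 332 = 75997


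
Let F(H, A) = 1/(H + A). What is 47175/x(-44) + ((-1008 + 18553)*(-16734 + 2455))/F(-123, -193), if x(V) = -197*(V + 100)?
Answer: 873358400488985/11032 ≈ 7.9166e+10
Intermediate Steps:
x(V) = -19700 - 197*V (x(V) = -197*(100 + V) = -19700 - 197*V)
F(H, A) = 1/(A + H)
47175/x(-44) + ((-1008 + 18553)*(-16734 + 2455))/F(-123, -193) = 47175/(-19700 - 197*(-44)) + ((-1008 + 18553)*(-16734 + 2455))/(1/(-193 - 123)) = 47175/(-19700 + 8668) + (17545*(-14279))/(1/(-316)) = 47175/(-11032) - 250525055/(-1/316) = 47175*(-1/11032) - 250525055*(-316) = -47175/11032 + 79165917380 = 873358400488985/11032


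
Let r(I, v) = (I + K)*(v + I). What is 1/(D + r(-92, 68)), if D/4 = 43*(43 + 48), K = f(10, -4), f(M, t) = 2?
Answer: 1/17812 ≈ 5.6142e-5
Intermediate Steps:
K = 2
r(I, v) = (2 + I)*(I + v) (r(I, v) = (I + 2)*(v + I) = (2 + I)*(I + v))
D = 15652 (D = 4*(43*(43 + 48)) = 4*(43*91) = 4*3913 = 15652)
1/(D + r(-92, 68)) = 1/(15652 + ((-92)**2 + 2*(-92) + 2*68 - 92*68)) = 1/(15652 + (8464 - 184 + 136 - 6256)) = 1/(15652 + 2160) = 1/17812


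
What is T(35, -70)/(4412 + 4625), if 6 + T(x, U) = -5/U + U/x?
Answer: -111/126518 ≈ -0.00087735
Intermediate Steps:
T(x, U) = -6 - 5/U + U/x (T(x, U) = -6 + (-5/U + U/x) = -6 - 5/U + U/x)
T(35, -70)/(4412 + 4625) = (-6 - 5/(-70) - 70/35)/(4412 + 4625) = (-6 - 5*(-1/70) - 70*1/35)/9037 = (-6 + 1/14 - 2)*(1/9037) = -111/14*1/9037 = -111/126518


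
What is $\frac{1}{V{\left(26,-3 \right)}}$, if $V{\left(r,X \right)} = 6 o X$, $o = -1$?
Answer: $\frac{1}{18} \approx 0.055556$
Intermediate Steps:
$V{\left(r,X \right)} = - 6 X$ ($V{\left(r,X \right)} = 6 \left(-1\right) X = - 6 X$)
$\frac{1}{V{\left(26,-3 \right)}} = \frac{1}{\left(-6\right) \left(-3\right)} = \frac{1}{18}$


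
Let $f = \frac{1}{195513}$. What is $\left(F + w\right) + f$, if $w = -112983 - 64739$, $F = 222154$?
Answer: $\frac{8687033617}{195513} \approx 44432.0$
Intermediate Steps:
$w = -177722$
$f = \frac{1}{195513} \approx 5.1148 \cdot 10^{-6}$
$\left(F + w\right) + f = \left(222154 - 177722\right) + \frac{1}{195513} = 44432 + \frac{1}{195513} = \frac{8687033617}{195513}$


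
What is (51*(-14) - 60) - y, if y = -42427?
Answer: 41653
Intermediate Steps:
(51*(-14) - 60) - y = (51*(-14) - 60) - 1*(-42427) = (-714 - 60) + 42427 = -774 + 42427 = 41653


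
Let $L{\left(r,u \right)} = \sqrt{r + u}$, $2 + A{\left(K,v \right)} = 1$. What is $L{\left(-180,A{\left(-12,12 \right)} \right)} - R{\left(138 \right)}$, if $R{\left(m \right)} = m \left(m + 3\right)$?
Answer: $-19458 + i \sqrt{181} \approx -19458.0 + 13.454 i$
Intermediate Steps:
$A{\left(K,v \right)} = -1$ ($A{\left(K,v \right)} = -2 + 1 = -1$)
$R{\left(m \right)} = m \left(3 + m\right)$
$L{\left(-180,A{\left(-12,12 \right)} \right)} - R{\left(138 \right)} = \sqrt{-180 - 1} - 138 \left(3 + 138\right) = \sqrt{-181} - 138 \cdot 141 = i \sqrt{181} - 19458 = -19458 + i \sqrt{181}$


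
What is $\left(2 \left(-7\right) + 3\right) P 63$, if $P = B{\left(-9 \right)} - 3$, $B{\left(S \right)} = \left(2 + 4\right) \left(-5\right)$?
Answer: $22869$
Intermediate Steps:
$B{\left(S \right)} = -30$ ($B{\left(S \right)} = 6 \left(-5\right) = -30$)
$P = -33$ ($P = -30 - 3 = -33$)
$\left(2 \left(-7\right) + 3\right) P 63 = \left(2 \left(-7\right) + 3\right) \left(-33\right) 63 = \left(-14 + 3\right) \left(-33\right) 63 = \left(-11\right) \left(-33\right) 63 = 363 \cdot 63 = 22869$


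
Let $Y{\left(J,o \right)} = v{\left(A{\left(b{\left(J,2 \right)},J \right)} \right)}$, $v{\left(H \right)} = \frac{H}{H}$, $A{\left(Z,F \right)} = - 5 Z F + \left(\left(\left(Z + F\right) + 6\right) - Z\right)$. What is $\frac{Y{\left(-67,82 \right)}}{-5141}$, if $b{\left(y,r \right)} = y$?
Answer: $- \frac{1}{5141} \approx -0.00019451$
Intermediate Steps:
$A{\left(Z,F \right)} = 6 + F - 5 F Z$ ($A{\left(Z,F \right)} = - 5 F Z + \left(\left(\left(F + Z\right) + 6\right) - Z\right) = - 5 F Z + \left(\left(6 + F + Z\right) - Z\right) = - 5 F Z + \left(6 + F\right) = 6 + F - 5 F Z$)
$v{\left(H \right)} = 1$
$Y{\left(J,o \right)} = 1$
$\frac{Y{\left(-67,82 \right)}}{-5141} = 1 \frac{1}{-5141} = 1 \left(- \frac{1}{5141}\right) = - \frac{1}{5141}$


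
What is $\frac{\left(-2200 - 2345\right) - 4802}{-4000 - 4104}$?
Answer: $\frac{9347}{8104} \approx 1.1534$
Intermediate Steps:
$\frac{\left(-2200 - 2345\right) - 4802}{-4000 - 4104} = \frac{\left(-2200 - 2345\right) - 4802}{-8104} = \left(-4545 - 4802\right) \left(- \frac{1}{8104}\right) = \left(-9347\right) \left(- \frac{1}{8104}\right) = \frac{9347}{8104}$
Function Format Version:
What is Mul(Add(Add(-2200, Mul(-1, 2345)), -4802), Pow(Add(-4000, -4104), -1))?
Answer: Rational(9347, 8104) ≈ 1.1534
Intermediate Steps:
Mul(Add(Add(-2200, Mul(-1, 2345)), -4802), Pow(Add(-4000, -4104), -1)) = Mul(Add(Add(-2200, -2345), -4802), Pow(-8104, -1)) = Mul(Add(-4545, -4802), Rational(-1, 8104)) = Mul(-9347, Rational(-1, 8104)) = Rational(9347, 8104)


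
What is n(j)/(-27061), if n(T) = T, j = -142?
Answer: 142/27061 ≈ 0.0052474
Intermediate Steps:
n(j)/(-27061) = -142/(-27061) = -142*(-1/27061) = 142/27061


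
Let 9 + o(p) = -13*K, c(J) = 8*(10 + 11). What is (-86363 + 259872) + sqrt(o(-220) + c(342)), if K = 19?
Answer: 173509 + 2*I*sqrt(22) ≈ 1.7351e+5 + 9.3808*I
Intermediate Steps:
c(J) = 168 (c(J) = 8*21 = 168)
o(p) = -256 (o(p) = -9 - 13*19 = -9 - 247 = -256)
(-86363 + 259872) + sqrt(o(-220) + c(342)) = (-86363 + 259872) + sqrt(-256 + 168) = 173509 + sqrt(-88) = 173509 + 2*I*sqrt(22)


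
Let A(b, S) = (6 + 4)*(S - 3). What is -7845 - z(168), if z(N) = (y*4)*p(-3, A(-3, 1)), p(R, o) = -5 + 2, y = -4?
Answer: -7893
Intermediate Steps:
A(b, S) = -30 + 10*S (A(b, S) = 10*(-3 + S) = -30 + 10*S)
p(R, o) = -3
z(N) = 48 (z(N) = -4*4*(-3) = -16*(-3) = 48)
-7845 - z(168) = -7845 - 1*48 = -7845 - 48 = -7893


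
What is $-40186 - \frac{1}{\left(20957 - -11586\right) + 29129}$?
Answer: $- \frac{2478350993}{61672} \approx -40186.0$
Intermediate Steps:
$-40186 - \frac{1}{\left(20957 - -11586\right) + 29129} = -40186 - \frac{1}{\left(20957 + 11586\right) + 29129} = -40186 - \frac{1}{32543 + 29129} = -40186 - \frac{1}{61672} = - \frac{2478350993}{61672}$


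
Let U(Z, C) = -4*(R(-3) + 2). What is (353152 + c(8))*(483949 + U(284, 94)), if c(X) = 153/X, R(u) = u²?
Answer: 1367210185945/8 ≈ 1.7090e+11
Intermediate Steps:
U(Z, C) = -44 (U(Z, C) = -4*((-3)² + 2) = -4*(9 + 2) = -4*11 = -44)
(353152 + c(8))*(483949 + U(284, 94)) = (353152 + 153/8)*(483949 - 44) = (353152 + 153*(⅛))*483905 = (353152 + 153/8)*483905 = (2825369/8)*483905 = 1367210185945/8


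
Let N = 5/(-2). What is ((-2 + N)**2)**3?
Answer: 531441/64 ≈ 8303.8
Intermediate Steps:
N = -5/2 (N = 5*(-1/2) = -5/2 ≈ -2.5000)
((-2 + N)**2)**3 = ((-2 - 5/2)**2)**3 = ((-9/2)**2)**3 = (81/4)**3 = 531441/64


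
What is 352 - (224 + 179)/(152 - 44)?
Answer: 37613/108 ≈ 348.27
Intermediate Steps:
352 - (224 + 179)/(152 - 44) = 352 - 403/108 = 37613/108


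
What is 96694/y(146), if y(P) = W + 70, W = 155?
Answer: 96694/225 ≈ 429.75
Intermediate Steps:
y(P) = 225 (y(P) = 155 + 70 = 225)
96694/y(146) = 96694/225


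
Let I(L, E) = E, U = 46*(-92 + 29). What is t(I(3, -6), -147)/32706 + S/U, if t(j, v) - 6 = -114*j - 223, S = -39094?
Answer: 1030565/76314 ≈ 13.504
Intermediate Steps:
U = -2898 (U = 46*(-63) = -2898)
t(j, v) = -217 - 114*j (t(j, v) = 6 + (-114*j - 223) = 6 + (-223 - 114*j) = -217 - 114*j)
t(I(3, -6), -147)/32706 + S/U = (-217 - 114*(-6))/32706 - 39094/(-2898) = (-217 + 684)*(1/32706) - 39094*(-1/2898) = 467*(1/32706) + 19547/1449 = 467/32706 + 19547/1449 = 1030565/76314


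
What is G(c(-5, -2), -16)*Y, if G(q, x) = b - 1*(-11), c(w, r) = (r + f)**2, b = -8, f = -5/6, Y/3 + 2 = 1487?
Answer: 13365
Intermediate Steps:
Y = 4455 (Y = -6 + 3*1487 = -6 + 4461 = 4455)
f = -5/6 (f = -5*1/6 = -5/6 ≈ -0.83333)
c(w, r) = (-5/6 + r)**2 (c(w, r) = (r - 5/6)**2 = (-5/6 + r)**2)
G(q, x) = 3 (G(q, x) = -8 - 1*(-11) = -8 + 11 = 3)
G(c(-5, -2), -16)*Y = 3*4455 = 13365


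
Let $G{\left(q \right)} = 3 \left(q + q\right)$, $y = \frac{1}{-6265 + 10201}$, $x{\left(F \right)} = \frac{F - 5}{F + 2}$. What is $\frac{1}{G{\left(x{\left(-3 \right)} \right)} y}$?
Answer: $82$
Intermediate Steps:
$x{\left(F \right)} = \frac{-5 + F}{2 + F}$
$y = \frac{1}{3936} \approx 0.00025406$
$G{\left(q \right)} = 6 q$ ($G{\left(q \right)} = 3 \cdot 2 q = 6 q$)
$\frac{1}{G{\left(x{\left(-3 \right)} \right)} y} = \frac{1}{6 \frac{-5 - 3}{2 - 3} \cdot \frac{1}{3936}} = \frac{1}{6 \frac{1}{-1} \left(-8\right) \frac{1}{3936}} = \frac{1}{6 \left(\left(-1\right) \left(-8\right)\right) \frac{1}{3936}} = \frac{1}{6 \cdot 8 \cdot \frac{1}{3936}} = \frac{1}{48 \cdot \frac{1}{3936}} = \frac{1}{\frac{1}{82}} = 82$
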